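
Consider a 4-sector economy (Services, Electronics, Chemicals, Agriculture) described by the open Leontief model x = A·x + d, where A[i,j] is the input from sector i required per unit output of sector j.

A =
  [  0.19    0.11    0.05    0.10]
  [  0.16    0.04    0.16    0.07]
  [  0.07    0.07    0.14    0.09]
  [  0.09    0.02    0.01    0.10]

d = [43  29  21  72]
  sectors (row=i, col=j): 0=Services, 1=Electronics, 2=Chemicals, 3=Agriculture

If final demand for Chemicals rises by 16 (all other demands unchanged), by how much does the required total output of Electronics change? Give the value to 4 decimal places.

Form M = I − A:
  [  0.81   -0.11   -0.05   -0.10]
  [ -0.16    0.96   -0.16   -0.07]
  [ -0.07   -0.07    0.86   -0.09]
  [ -0.09   -0.02   -0.01    0.90]
Leontief inverse L = M⁻¹:
  [  1.2939    0.1595    0.1068    0.1669]
  [  0.2489    1.0889    0.2186    0.1342]
  [  0.1399    0.1059    1.1923    0.1430]
  [  0.1365    0.0413    0.0288    1.1324]
Total output x = L · d:
  x_0 = 1.2939·43 + 0.1595·29 + 0.1068·21 + 0.1669·72 = 74.5187
  x_1 = 0.2489·43 + 1.0889·29 + 0.2186·21 + 0.1342·72 = 56.5359
  x_2 = 0.1399·43 + 0.1059·29 + 1.1923·21 + 0.1430·72 = 44.4209
  x_3 = 0.1365·43 + 0.0413·29 + 0.0288·21 + 1.1324·72 = 89.2018
Δx_1 = L[1,2] · Δd_2 = 0.2186 · 16 = 3.4980

3.4980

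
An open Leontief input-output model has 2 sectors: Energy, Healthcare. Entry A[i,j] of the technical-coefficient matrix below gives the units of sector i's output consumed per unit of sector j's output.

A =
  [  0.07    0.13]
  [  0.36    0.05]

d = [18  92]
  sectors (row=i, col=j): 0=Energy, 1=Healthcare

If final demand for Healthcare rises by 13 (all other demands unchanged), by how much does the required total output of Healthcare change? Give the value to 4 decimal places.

14.4496

Form M = I − A:
  [  0.93   -0.13]
  [ -0.36    0.95]
Leontief inverse L = M⁻¹:
  [  1.1354    0.1554]
  [  0.4303    1.1115]
Total output x = L · d:
  x_0 = 1.1354·18 + 0.1554·92 = 34.7317
  x_1 = 0.4303·18 + 1.1115·92 = 110.0036
Δx_1 = L[1,1] · Δd_1 = 1.1115 · 13 = 14.4496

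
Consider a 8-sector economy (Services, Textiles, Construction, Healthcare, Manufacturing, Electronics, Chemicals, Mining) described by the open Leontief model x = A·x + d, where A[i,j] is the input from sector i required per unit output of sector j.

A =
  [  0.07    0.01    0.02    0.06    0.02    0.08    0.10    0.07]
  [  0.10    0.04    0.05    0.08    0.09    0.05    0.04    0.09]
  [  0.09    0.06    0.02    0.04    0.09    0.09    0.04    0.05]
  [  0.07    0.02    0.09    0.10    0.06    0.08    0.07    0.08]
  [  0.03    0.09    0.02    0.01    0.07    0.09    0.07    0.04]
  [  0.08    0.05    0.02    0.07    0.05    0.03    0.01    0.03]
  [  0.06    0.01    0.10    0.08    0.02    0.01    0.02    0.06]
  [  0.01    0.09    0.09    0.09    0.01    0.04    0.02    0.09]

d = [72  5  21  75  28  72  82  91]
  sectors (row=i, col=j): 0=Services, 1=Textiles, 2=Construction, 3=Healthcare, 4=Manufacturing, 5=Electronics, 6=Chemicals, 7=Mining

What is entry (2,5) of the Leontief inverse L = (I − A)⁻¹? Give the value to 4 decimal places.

Form M = I − A:
  [  0.93   -0.01   -0.02   -0.06   -0.02   -0.08   -0.10   -0.07]
  [ -0.10    0.96   -0.05   -0.08   -0.09   -0.05   -0.04   -0.09]
  [ -0.09   -0.06    0.98   -0.04   -0.09   -0.09   -0.04   -0.05]
  [ -0.07   -0.02   -0.09    0.90   -0.06   -0.08   -0.07   -0.08]
  [ -0.03   -0.09   -0.02   -0.01    0.93   -0.09   -0.07   -0.04]
  [ -0.08   -0.05   -0.02   -0.07   -0.05    0.97   -0.01   -0.03]
  [ -0.06   -0.01   -0.10   -0.08   -0.02   -0.01    0.98   -0.06]
  [ -0.01   -0.09   -0.09   -0.09   -0.01   -0.04   -0.02    0.91]
Leontief inverse L = M⁻¹:
  [  1.1165    0.0417    0.0635    0.1147    0.0522    0.1207    0.1338    0.1187]
  [  0.1587    1.0865    0.1002    0.1450    0.1371    0.1103    0.0890    0.1535]
  [  0.1433    0.1000    1.0606    0.0956    0.1320    0.1406    0.0818    0.1034]
  [  0.1342    0.0674    0.1441    1.1697    0.1105    0.1418    0.1182    0.1451]
  [  0.0780    0.1255    0.0570    0.0591    1.1086    0.1305    0.1019    0.0865]
  [  0.1200    0.0773    0.0512    0.1123    0.0815    1.0698    0.0437    0.0713]
  [  0.1023    0.0407    0.1349    0.1252    0.0539    0.0535    1.0535    0.1039]
  [  0.0638    0.1301    0.1356    0.1491    0.0551    0.0898    0.0562    1.1463]
Total output x = L · d:
  x_0 = 1.1165·72 + 0.0417·5 + 0.0635·21 + 0.1147·75 + 0.0522·28 + 0.1207·72 + 0.1338·82 + 0.1187·91 = 122.4584
  x_1 = 0.1587·72 + 1.0865·5 + 0.1002·21 + 0.1450·75 + 0.1371·28 + 0.1103·72 + 0.0890·82 + 0.1535·91 = 62.8890
  x_2 = 0.1433·72 + 0.1000·5 + 1.0606·21 + 0.0956·75 + 0.1320·28 + 0.1406·72 + 0.0818·82 + 0.1034·91 = 70.2053
  x_3 = 0.1342·72 + 0.0674·5 + 0.1441·21 + 1.1697·75 + 0.1105·28 + 0.1418·72 + 0.1182·82 + 0.1451·91 = 136.9533
  x_4 = 0.0780·72 + 0.1255·5 + 0.0570·21 + 0.0591·75 + 1.1086·28 + 0.1305·72 + 0.1019·82 + 0.0865·91 = 68.5330
  x_5 = 0.1200·72 + 0.0773·5 + 0.0512·21 + 0.1123·75 + 0.0815·28 + 1.0698·72 + 0.0437·82 + 0.0713·91 = 107.8916
  x_6 = 0.1023·72 + 0.0407·5 + 0.1349·21 + 0.1252·75 + 0.0539·28 + 0.0535·72 + 1.0535·82 + 0.1039·91 = 120.9952
  x_7 = 0.0638·72 + 0.1301·5 + 0.1356·21 + 0.1491·75 + 0.0551·28 + 0.0898·72 + 0.0562·82 + 1.1463·91 = 136.2085

L[2,5] = 0.1406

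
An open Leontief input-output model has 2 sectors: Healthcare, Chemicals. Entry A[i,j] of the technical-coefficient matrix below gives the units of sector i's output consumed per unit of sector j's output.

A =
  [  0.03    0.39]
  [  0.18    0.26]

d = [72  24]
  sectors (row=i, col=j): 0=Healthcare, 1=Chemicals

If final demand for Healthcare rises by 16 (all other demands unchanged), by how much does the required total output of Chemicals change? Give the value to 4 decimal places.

Form M = I − A:
  [  0.97   -0.39]
  [ -0.18    0.74]
Leontief inverse L = M⁻¹:
  [  1.1427    0.6022]
  [  0.2779    1.4978]
Total output x = L · d:
  x_0 = 1.1427·72 + 0.6022·24 = 96.7264
  x_1 = 0.2779·72 + 1.4978·24 = 55.9605
Δx_1 = L[1,0] · Δd_0 = 0.2779 · 16 = 4.4472

4.4472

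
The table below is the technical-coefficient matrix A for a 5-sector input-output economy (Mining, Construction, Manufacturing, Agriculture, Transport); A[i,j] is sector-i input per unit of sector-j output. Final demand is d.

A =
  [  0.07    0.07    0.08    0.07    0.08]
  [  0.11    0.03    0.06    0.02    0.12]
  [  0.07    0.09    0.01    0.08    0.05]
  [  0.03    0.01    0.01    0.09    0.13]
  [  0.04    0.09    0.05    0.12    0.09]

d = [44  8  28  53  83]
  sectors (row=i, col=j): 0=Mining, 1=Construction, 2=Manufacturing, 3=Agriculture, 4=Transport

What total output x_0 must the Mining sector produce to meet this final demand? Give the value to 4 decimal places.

Form M = I − A:
  [  0.93   -0.07   -0.08   -0.07   -0.08]
  [ -0.11    0.97   -0.06   -0.02   -0.12]
  [ -0.07   -0.09    0.99   -0.08   -0.05]
  [ -0.03   -0.01   -0.01    0.91   -0.13]
  [ -0.04   -0.09   -0.05   -0.12    0.91]
Leontief inverse L = M⁻¹:
  [  1.1046    0.1028    0.1033    0.1138    0.1326]
  [  0.1416    1.0652    0.0851    0.0638    0.1667]
  [  0.0988    0.1129    1.0309    0.1134    0.0964]
  [  0.0497    0.0335    0.0261    1.1284    0.1714]
  [  0.0745    0.1205    0.0730    0.1663    1.1491]
Total output x = L · d:
  x_0 = 1.1046·44 + 0.1028·8 + 0.1033·28 + 0.1138·53 + 0.1326·83 = 69.3532
  x_1 = 0.1416·44 + 1.0652·8 + 0.0851·28 + 0.0638·53 + 0.1667·83 = 34.3492
  x_2 = 0.0988·44 + 0.1129·8 + 1.0309·28 + 0.1134·53 + 0.0964·83 = 48.1289
  x_3 = 0.0497·44 + 0.0335·8 + 0.0261·28 + 1.1284·53 + 0.1714·83 = 77.2175
  x_4 = 0.0745·44 + 0.1205·8 + 0.0730·28 + 0.1663·53 + 1.1491·83 = 110.4814

69.3532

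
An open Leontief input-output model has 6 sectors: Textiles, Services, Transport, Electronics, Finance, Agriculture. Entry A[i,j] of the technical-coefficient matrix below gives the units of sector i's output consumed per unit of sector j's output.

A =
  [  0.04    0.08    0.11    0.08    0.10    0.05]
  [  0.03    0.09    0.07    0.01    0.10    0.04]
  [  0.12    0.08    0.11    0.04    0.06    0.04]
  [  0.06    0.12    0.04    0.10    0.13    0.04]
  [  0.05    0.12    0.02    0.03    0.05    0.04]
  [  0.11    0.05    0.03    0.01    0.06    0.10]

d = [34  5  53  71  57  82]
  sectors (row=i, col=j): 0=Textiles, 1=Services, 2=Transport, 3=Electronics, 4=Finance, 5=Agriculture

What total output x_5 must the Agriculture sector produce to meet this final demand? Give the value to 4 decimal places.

Form M = I − A:
  [  0.96   -0.08   -0.11   -0.08   -0.10   -0.05]
  [ -0.03    0.91   -0.07   -0.01   -0.10   -0.04]
  [ -0.12   -0.08    0.89   -0.04   -0.06   -0.04]
  [ -0.06   -0.12   -0.04    0.90   -0.13   -0.04]
  [ -0.05   -0.12   -0.02   -0.03    0.95   -0.04]
  [ -0.11   -0.05   -0.03   -0.01   -0.06    0.90]
Leontief inverse L = M⁻¹:
  [  1.0915    0.1507    0.1583    0.1121    0.1616    0.0865]
  [  0.0655    1.1399    0.1045    0.0286    0.1416    0.0665]
  [  0.1699    0.1473    1.1648    0.0734    0.1218    0.0764]
  [  0.1071    0.1969    0.0868    1.1341    0.1976    0.0777]
  [  0.0790    0.1654    0.0517    0.0483    1.0923    0.0647]
  [  0.1492    0.0999    0.0684    0.0336    0.1067    1.1331]
Total output x = L · d:
  x_0 = 1.0915·34 + 0.1507·5 + 0.1583·53 + 0.1121·71 + 0.1616·57 + 0.0865·82 = 70.5200
  x_1 = 0.0655·34 + 1.1399·5 + 0.1045·53 + 0.0286·71 + 0.1416·57 + 0.0665·82 = 29.0156
  x_2 = 0.1699·34 + 0.1473·5 + 1.1648·53 + 0.0734·71 + 0.1218·57 + 0.0764·82 = 86.6706
  x_3 = 0.1071·34 + 0.1969·5 + 0.0868·53 + 1.1341·71 + 0.1976·57 + 0.0777·82 = 107.3835
  x_4 = 0.0790·34 + 0.1654·5 + 0.0517·53 + 0.0483·71 + 1.0923·57 + 0.0647·82 = 77.2482
  x_5 = 0.1492·34 + 0.0999·5 + 0.0684·53 + 0.0336·71 + 0.1067·57 + 1.1331·82 = 110.5742

110.5742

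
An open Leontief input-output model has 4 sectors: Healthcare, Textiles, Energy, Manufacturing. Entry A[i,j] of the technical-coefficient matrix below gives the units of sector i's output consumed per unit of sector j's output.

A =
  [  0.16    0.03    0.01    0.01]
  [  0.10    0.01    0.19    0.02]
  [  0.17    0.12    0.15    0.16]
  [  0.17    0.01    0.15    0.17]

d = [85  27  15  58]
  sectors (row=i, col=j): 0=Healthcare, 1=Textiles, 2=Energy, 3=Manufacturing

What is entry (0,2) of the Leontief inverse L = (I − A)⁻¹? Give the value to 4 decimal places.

Form M = I − A:
  [  0.84   -0.03   -0.01   -0.01]
  [ -0.10    0.99   -0.19   -0.02]
  [ -0.17   -0.12    0.85   -0.16]
  [ -0.17   -0.01   -0.15    0.83]
Leontief inverse L = M⁻¹:
  [  1.2048    0.0400    0.0267    0.0206]
  [  0.1905    1.0469    0.2496    0.0756]
  [  0.3258    0.1653    1.2616    0.2511]
  [  0.3079    0.0507    0.2365    1.2553]
Total output x = L · d:
  x_0 = 1.2048·85 + 0.0400·27 + 0.0267·15 + 0.0206·58 = 105.0869
  x_1 = 0.1905·85 + 1.0469·27 + 0.2496·15 + 0.0756·58 = 52.5853
  x_2 = 0.3258·85 + 0.1653·27 + 1.2616·15 + 0.2511·58 = 65.6460
  x_3 = 0.3079·85 + 0.0507·27 + 0.2365·15 + 1.2553·58 = 103.9006

L[0,2] = 0.0267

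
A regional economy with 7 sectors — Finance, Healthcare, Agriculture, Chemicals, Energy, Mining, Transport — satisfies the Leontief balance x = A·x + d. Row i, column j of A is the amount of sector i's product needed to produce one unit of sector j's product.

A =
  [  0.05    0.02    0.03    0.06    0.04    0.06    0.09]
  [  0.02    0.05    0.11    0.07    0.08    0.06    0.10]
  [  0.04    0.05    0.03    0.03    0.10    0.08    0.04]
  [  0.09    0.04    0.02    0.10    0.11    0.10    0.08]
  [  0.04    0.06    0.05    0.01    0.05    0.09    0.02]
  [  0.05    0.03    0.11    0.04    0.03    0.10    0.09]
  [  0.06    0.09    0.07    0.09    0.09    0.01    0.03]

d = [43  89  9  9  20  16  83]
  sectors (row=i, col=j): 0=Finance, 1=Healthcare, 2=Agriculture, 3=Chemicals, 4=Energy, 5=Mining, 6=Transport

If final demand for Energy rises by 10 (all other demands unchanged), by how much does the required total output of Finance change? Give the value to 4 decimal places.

0.8333

Form M = I − A:
  [  0.95   -0.02   -0.03   -0.06   -0.04   -0.06   -0.09]
  [ -0.02    0.95   -0.11   -0.07   -0.08   -0.06   -0.10]
  [ -0.04   -0.05    0.97   -0.03   -0.10   -0.08   -0.04]
  [ -0.09   -0.04   -0.02    0.90   -0.11   -0.10   -0.08]
  [ -0.04   -0.06   -0.05   -0.01    0.95   -0.09   -0.02]
  [ -0.05   -0.03   -0.11   -0.04   -0.03    0.90   -0.09]
  [ -0.06   -0.09   -0.07   -0.09   -0.09   -0.01    0.97]
Leontief inverse L = M⁻¹:
  [  1.0826    0.0509    0.0663    0.0966    0.0833    0.1019    0.1276]
  [  0.0626    1.0942    0.1602    0.1164    0.1430    0.1203    0.1489]
  [  0.0703    0.0808    1.0709    0.0618    0.1411    0.1271    0.0788]
  [  0.1391    0.0849    0.0758    1.1528    0.1730    0.1686    0.1391]
  [  0.0652    0.0856    0.0874    0.0374    1.0856    0.1312    0.0561]
  [  0.0889    0.0685    0.1575    0.0825    0.0851    1.1548    0.1375]
  [  0.0977    0.1270    0.1130    0.1325    0.1463    0.0664    1.0779]
Total output x = L · d:
  x_0 = 1.0826·43 + 0.0509·89 + 0.0663·9 + 0.0966·9 + 0.0833·20 + 0.1019·16 + 0.1276·83 = 66.4336
  x_1 = 0.0626·43 + 1.0942·89 + 0.1602·9 + 0.1164·9 + 0.1430·20 + 0.1203·16 + 0.1489·83 = 119.7115
  x_2 = 0.0703·43 + 0.0808·89 + 1.0709·9 + 0.0618·9 + 0.1411·20 + 0.1271·16 + 0.0788·83 = 31.8075
  x_3 = 0.1391·43 + 0.0849·89 + 0.0758·9 + 1.1528·9 + 0.1730·20 + 0.1686·16 + 0.1391·83 = 42.2949
  x_4 = 0.0652·43 + 0.0856·89 + 0.0874·9 + 0.0374·9 + 1.0856·20 + 0.1312·16 + 0.0561·83 = 40.0079
  x_5 = 0.0889·43 + 0.0685·89 + 0.1575·9 + 0.0825·9 + 0.0851·20 + 1.1548·16 + 0.1375·83 = 43.6764
  x_6 = 0.0977·43 + 0.1270·89 + 0.1130·9 + 0.1325·9 + 0.1463·20 + 0.0664·16 + 1.0779·83 = 111.1656
Δx_0 = L[0,4] · Δd_4 = 0.0833 · 10 = 0.8333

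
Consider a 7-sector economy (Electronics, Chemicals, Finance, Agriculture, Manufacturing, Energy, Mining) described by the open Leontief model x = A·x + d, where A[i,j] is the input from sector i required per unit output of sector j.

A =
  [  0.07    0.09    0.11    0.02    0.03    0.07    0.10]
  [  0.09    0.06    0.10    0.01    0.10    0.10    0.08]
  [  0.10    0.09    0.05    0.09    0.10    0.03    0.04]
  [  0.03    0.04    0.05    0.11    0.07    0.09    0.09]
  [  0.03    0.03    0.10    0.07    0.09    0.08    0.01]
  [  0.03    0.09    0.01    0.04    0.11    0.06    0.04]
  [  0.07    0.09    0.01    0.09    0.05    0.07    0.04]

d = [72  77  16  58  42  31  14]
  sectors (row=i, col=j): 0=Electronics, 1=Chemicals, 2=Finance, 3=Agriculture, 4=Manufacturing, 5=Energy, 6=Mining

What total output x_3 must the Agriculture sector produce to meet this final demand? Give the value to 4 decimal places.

95.1436

Form M = I − A:
  [  0.93   -0.09   -0.11   -0.02   -0.03   -0.07   -0.10]
  [ -0.09    0.94   -0.10   -0.01   -0.10   -0.10   -0.08]
  [ -0.10   -0.09    0.95   -0.09   -0.10   -0.03   -0.04]
  [ -0.03   -0.04   -0.05    0.89   -0.07   -0.09   -0.09]
  [ -0.03   -0.03   -0.10   -0.07    0.91   -0.08   -0.01]
  [ -0.03   -0.09   -0.01   -0.04   -0.11    0.94   -0.04]
  [ -0.07   -0.09   -0.01   -0.09   -0.05   -0.07    0.96]
Leontief inverse L = M⁻¹:
  [  1.1296    0.1576    0.1650    0.0732    0.1027    0.1332    0.1512]
  [  0.1502    1.1311    0.1621    0.0675    0.1798    0.1683    0.1319]
  [  0.1551    0.1518    1.1144    0.1455    0.1726    0.0989    0.0948]
  [  0.0777    0.0990    0.0987    1.1683    0.1403    0.1535    0.1378]
  [  0.0725    0.0802    0.1465    0.1190    1.1540    0.1319    0.0490]
  [  0.0687    0.1346    0.0565    0.0797    0.1681    1.1127    0.0763]
  [  0.1141    0.1424    0.0598    0.1347    0.1117    0.1289    1.0871]
Total output x = L · d:
  x_0 = 1.1296·72 + 0.1576·77 + 0.1650·16 + 0.0732·58 + 0.1027·42 + 0.1332·31 + 0.1512·14 = 110.9093
  x_1 = 0.1502·72 + 1.1311·77 + 0.1621·16 + 0.0675·58 + 0.1798·42 + 0.1683·31 + 0.1319·14 = 119.0356
  x_2 = 0.1551·72 + 0.1518·77 + 1.1144·16 + 0.1455·58 + 0.1726·42 + 0.0989·31 + 0.0948·14 = 60.7719
  x_3 = 0.0777·72 + 0.0990·77 + 0.0987·16 + 1.1683·58 + 0.1403·42 + 0.1535·31 + 0.1378·14 = 95.1436
  x_4 = 0.0725·72 + 0.0802·77 + 0.1465·16 + 0.1190·58 + 1.1540·42 + 0.1319·31 + 0.0490·14 = 73.8804
  x_5 = 0.0687·72 + 0.1346·77 + 0.0565·16 + 0.0797·58 + 0.1681·42 + 1.1127·31 + 0.0763·14 = 63.4629
  x_6 = 0.1141·72 + 0.1424·77 + 0.0598·16 + 0.1347·58 + 0.1117·42 + 0.1289·31 + 1.0871·14 = 51.8583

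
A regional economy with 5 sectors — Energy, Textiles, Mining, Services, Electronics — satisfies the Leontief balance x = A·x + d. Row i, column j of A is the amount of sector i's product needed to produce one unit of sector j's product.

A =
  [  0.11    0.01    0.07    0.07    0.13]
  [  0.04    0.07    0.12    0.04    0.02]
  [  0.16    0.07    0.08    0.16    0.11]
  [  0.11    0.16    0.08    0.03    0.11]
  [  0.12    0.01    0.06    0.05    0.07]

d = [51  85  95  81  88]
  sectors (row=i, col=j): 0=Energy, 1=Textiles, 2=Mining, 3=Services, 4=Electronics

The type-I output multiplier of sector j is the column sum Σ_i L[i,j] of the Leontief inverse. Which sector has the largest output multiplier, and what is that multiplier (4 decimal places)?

Form M = I − A:
  [  0.89   -0.01   -0.07   -0.07   -0.13]
  [ -0.04    0.93   -0.12   -0.04   -0.02]
  [ -0.16   -0.07    0.92   -0.16   -0.11]
  [ -0.11   -0.16   -0.08    0.97   -0.11]
  [ -0.12   -0.01   -0.06   -0.05    0.93]
Leontief inverse L = M⁻¹:
  [  1.1877    0.0440    0.1190    0.1172    0.1949]
  [  0.0981    1.1036    0.1630    0.0829    0.0665]
  [  0.2695    0.1312    1.1576    0.2263    0.2042]
  [  0.1938    0.2020    0.1472    1.0867    0.1774]
  [  0.1821    0.0369    0.0997    0.0890    1.1238]
Total output x = L · d:
  x_0 = 1.1877·51 + 0.0440·85 + 0.1190·95 + 0.1172·81 + 0.1949·88 = 102.2656
  x_1 = 0.0981·51 + 1.1036·85 + 0.1630·95 + 0.0829·81 + 0.0665·88 = 126.8564
  x_2 = 0.2695·51 + 0.1312·85 + 1.1576·95 + 0.2263·81 + 0.2042·88 = 171.1612
  x_3 = 0.1938·51 + 0.2020·85 + 0.1472·95 + 1.0867·81 + 0.1774·88 = 144.6593
  x_4 = 0.1821·51 + 0.0369·85 + 0.0997·95 + 0.0890·81 + 1.1238·88 = 128.0033
Output multipliers (column sums of L):
  Energy: 1.9312
  Textiles: 1.5176
  Mining: 1.6864
  Services: 1.6021
  Electronics: 1.7668

Energy (1.9312)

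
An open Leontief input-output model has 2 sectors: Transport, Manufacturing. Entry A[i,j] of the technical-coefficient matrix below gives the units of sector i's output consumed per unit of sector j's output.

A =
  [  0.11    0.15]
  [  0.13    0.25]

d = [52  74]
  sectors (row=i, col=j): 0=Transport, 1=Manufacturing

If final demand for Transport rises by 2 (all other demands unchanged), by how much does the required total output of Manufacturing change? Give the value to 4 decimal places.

0.4012

Form M = I − A:
  [  0.89   -0.15]
  [ -0.13    0.75]
Leontief inverse L = M⁻¹:
  [  1.1574    0.2315]
  [  0.2006    1.3735]
Total output x = L · d:
  x_0 = 1.1574·52 + 0.2315·74 = 77.3148
  x_1 = 0.2006·52 + 1.3735·74 = 112.0679
Δx_1 = L[1,0] · Δd_0 = 0.2006 · 2 = 0.4012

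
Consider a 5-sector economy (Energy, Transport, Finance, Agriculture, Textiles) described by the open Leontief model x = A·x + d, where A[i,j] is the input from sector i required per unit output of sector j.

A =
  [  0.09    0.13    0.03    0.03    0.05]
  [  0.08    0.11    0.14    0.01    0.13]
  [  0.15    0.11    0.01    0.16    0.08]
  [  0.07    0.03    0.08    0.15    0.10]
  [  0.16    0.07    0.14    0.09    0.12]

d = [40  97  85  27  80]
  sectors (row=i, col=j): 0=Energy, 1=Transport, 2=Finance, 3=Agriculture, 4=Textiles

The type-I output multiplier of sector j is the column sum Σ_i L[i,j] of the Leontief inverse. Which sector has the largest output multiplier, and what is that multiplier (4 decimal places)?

Energy (2.0182)

Form M = I − A:
  [  0.91   -0.13   -0.03   -0.03   -0.05]
  [ -0.08    0.89   -0.14   -0.01   -0.13]
  [ -0.15   -0.11    0.99   -0.16   -0.08]
  [ -0.07   -0.03   -0.08    0.85   -0.10]
  [ -0.16   -0.07   -0.14   -0.09    0.88]
Leontief inverse L = M⁻¹:
  [  1.1538    0.1897    0.0829    0.0701    0.1091]
  [  0.1845    1.1966    0.2121    0.0834    0.2160]
  [  0.2433    0.1909    1.0870    0.2332    0.1673]
  [  0.1573    0.0958    0.1424    1.2286    0.1756]
  [  0.2793    0.1698    0.2194    0.1821    1.2180]
Total output x = L · d:
  x_0 = 1.1538·40 + 0.1897·97 + 0.0829·85 + 0.0701·27 + 0.1091·80 = 82.2207
  x_1 = 0.1845·40 + 1.1966·97 + 0.2121·85 + 0.0834·27 + 0.2160·80 = 161.0080
  x_2 = 0.2433·40 + 0.1909·97 + 1.0870·85 + 0.2332·27 + 0.1673·80 = 140.3256
  x_3 = 0.1573·40 + 0.0958·97 + 0.1424·85 + 1.2286·27 + 0.1756·80 = 74.9140
  x_4 = 0.2793·40 + 0.1698·97 + 0.2194·85 + 0.1821·27 + 1.2180·80 = 148.6520
Output multipliers (column sums of L):
  Energy: 2.0182
  Transport: 1.8428
  Finance: 1.7438
  Agriculture: 1.7973
  Textiles: 1.8860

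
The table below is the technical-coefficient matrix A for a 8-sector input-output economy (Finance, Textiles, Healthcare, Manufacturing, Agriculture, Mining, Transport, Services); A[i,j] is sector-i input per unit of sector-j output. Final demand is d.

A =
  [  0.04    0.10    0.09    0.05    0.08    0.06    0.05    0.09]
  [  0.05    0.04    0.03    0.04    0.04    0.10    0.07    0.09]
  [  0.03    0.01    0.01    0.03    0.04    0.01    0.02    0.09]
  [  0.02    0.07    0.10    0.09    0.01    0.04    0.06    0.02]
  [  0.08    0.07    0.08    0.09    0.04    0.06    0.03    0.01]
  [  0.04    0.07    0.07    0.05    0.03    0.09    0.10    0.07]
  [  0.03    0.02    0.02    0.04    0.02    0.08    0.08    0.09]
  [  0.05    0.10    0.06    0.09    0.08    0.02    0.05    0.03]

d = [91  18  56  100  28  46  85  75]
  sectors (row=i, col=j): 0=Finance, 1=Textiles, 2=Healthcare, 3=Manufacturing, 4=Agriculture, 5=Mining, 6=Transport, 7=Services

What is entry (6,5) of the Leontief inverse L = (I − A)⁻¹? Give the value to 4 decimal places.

L[6,5] = 0.1197

Form M = I − A:
  [  0.96   -0.10   -0.09   -0.05   -0.08   -0.06   -0.05   -0.09]
  [ -0.05    0.96   -0.03   -0.04   -0.04   -0.10   -0.07   -0.09]
  [ -0.03   -0.01    0.99   -0.03   -0.04   -0.01   -0.02   -0.09]
  [ -0.02   -0.07   -0.10    0.91   -0.01   -0.04   -0.06   -0.02]
  [ -0.08   -0.07   -0.08   -0.09    0.96   -0.06   -0.03   -0.01]
  [ -0.04   -0.07   -0.07   -0.05   -0.03    0.91   -0.10   -0.07]
  [ -0.03   -0.02   -0.02   -0.04   -0.02   -0.08    0.92   -0.09]
  [ -0.05   -0.10   -0.06   -0.09   -0.08   -0.02   -0.05    0.97]
Leontief inverse L = M⁻¹:
  [  1.0828    0.1574    0.1435    0.1091    0.1222    0.1157    0.1058    0.1501]
  [  0.0848    1.0915    0.0776    0.0902    0.0757    0.1491    0.1216    0.1410]
  [  0.0493    0.0397    1.0367    0.0595    0.0609    0.0320    0.0437    0.1127]
  [  0.0461    0.1058    0.1359    1.1293    0.0357    0.0784    0.1004    0.0653]
  [  0.1124    0.1170    0.1271    0.1369    1.0727    0.1065    0.0766    0.0618]
  [  0.0771    0.1218    0.1184    0.1027    0.0673    1.1442    0.1563    0.1293]
  [  0.0578    0.0620    0.0584    0.0816    0.0488    0.1197    1.1232    0.1316]
  [  0.0857    0.1483    0.1081    0.1410    0.1135    0.0691    0.0974    1.0808]
Total output x = L · d:
  x_0 = 1.0828·91 + 0.1574·18 + 0.1435·56 + 0.1091·100 + 0.1222·28 + 0.1157·46 + 0.1058·85 + 0.1501·75 = 149.2990
  x_1 = 0.0848·91 + 1.0915·18 + 0.0776·56 + 0.0902·100 + 0.0757·28 + 0.1491·46 + 0.1216·85 + 0.1410·75 = 70.6118
  x_2 = 0.0493·91 + 0.0397·18 + 1.0367·56 + 0.0595·100 + 0.0609·28 + 0.0320·46 + 0.0437·85 + 0.1127·75 = 84.5443
  x_3 = 0.0461·91 + 0.1058·18 + 0.1359·56 + 1.1293·100 + 0.0357·28 + 0.0784·46 + 0.1004·85 + 0.0653·75 = 144.6670
  x_4 = 0.1124·91 + 0.1170·18 + 0.1271·56 + 0.1369·100 + 1.0727·28 + 0.1065·46 + 0.0766·85 + 0.0618·75 = 79.2193
  x_5 = 0.0771·91 + 0.1218·18 + 0.1184·56 + 0.1027·100 + 0.0673·28 + 1.1442·46 + 0.1563·85 + 0.1293·75 = 103.6113
  x_6 = 0.0578·91 + 0.0620·18 + 0.0584·56 + 0.0816·100 + 0.0488·28 + 0.1197·46 + 1.1232·85 + 0.1316·75 = 130.0117
  x_7 = 0.0857·91 + 0.1483·18 + 0.1081·56 + 0.1410·100 + 0.1135·28 + 0.0691·46 + 0.0974·85 + 1.0808·75 = 126.3187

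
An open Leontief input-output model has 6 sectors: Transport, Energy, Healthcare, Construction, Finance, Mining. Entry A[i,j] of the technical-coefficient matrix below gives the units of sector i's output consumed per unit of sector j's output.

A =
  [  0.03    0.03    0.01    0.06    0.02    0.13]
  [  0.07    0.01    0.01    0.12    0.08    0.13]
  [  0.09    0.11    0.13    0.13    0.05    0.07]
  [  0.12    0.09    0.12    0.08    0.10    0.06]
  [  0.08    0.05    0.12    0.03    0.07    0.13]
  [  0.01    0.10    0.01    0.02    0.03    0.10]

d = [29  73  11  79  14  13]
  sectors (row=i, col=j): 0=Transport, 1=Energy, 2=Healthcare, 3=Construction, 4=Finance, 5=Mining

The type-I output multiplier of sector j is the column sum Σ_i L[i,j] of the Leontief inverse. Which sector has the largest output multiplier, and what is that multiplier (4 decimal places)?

Mining (2.0774)

Form M = I − A:
  [  0.97   -0.03   -0.01   -0.06   -0.02   -0.13]
  [ -0.07    0.99   -0.01   -0.12   -0.08   -0.13]
  [ -0.09   -0.11    0.87   -0.13   -0.05   -0.07]
  [ -0.12   -0.09   -0.12    0.92   -0.10   -0.06]
  [ -0.08   -0.05   -0.12   -0.03    0.93   -0.13]
  [ -0.01   -0.10   -0.01   -0.02   -0.03    0.90]
Leontief inverse L = M⁻¹:
  [  1.0549    0.0637    0.0331    0.0871    0.0450    0.1764]
  [  0.1137    1.0609    0.0548    0.1619    0.1206    0.2021]
  [  0.1615    0.1805    1.1999    0.2110    0.1118    0.1729]
  [  0.1860    0.1558    0.1867    1.1545    0.1568    0.1635]
  [  0.1285    0.1087    0.1708    0.0876    1.1129    0.2141]
  [  0.0346    0.1277    0.0296    0.0499    0.0557    1.1482]
Total output x = L · d:
  x_0 = 1.0549·29 + 0.0637·73 + 0.0331·11 + 0.0871·79 + 0.0450·14 + 0.1764·13 = 45.4063
  x_1 = 0.1137·29 + 1.0609·73 + 0.0548·11 + 0.1619·79 + 0.1206·14 + 0.2021·13 = 98.4437
  x_2 = 0.1615·29 + 0.1805·73 + 1.1999·11 + 0.2110·79 + 0.1118·14 + 0.1729·13 = 51.5422
  x_3 = 0.1860·29 + 0.1558·73 + 0.1867·11 + 1.1545·79 + 0.1568·14 + 0.1635·13 = 114.3414
  x_4 = 0.1285·29 + 0.1087·73 + 0.1708·11 + 0.0876·79 + 1.1129·14 + 0.2141·13 = 38.8262
  x_5 = 0.0346·29 + 0.1277·73 + 0.0296·11 + 0.0499·79 + 0.0557·14 + 1.1482·13 = 30.2950
Output multipliers (column sums of L):
  Transport: 1.6791
  Energy: 1.6971
  Healthcare: 1.6748
  Construction: 1.7519
  Finance: 1.6028
  Mining: 2.0774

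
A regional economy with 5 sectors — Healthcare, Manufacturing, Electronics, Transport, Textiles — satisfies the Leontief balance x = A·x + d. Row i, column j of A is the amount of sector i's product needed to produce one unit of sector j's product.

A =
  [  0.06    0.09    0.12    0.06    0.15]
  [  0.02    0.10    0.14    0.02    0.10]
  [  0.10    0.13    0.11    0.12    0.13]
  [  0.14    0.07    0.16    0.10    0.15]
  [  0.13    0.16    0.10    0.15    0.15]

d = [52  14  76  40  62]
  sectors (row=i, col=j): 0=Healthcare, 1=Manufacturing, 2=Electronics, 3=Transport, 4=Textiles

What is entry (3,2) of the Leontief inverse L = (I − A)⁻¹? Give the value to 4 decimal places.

Form M = I − A:
  [  0.94   -0.09   -0.12   -0.06   -0.15]
  [ -0.02    0.90   -0.14   -0.02   -0.10]
  [ -0.10   -0.13    0.89   -0.12   -0.13]
  [ -0.14   -0.07   -0.16    0.90   -0.15]
  [ -0.13   -0.16   -0.10   -0.15    0.85]
Leontief inverse L = M⁻¹:
  [  1.1617    0.2190    0.2545    0.1661    0.2990]
  [  0.0962    1.2019    0.2442    0.1013    0.2136]
  [  0.2207    0.2803    1.2759    0.2427    0.3099]
  [  0.2724    0.2330    0.3344    1.2365    0.3448]
  [  0.2698    0.3338    0.2940    0.2912    1.3597]
Total output x = L · d:
  x_0 = 1.1617·52 + 0.2190·14 + 0.2545·76 + 0.1661·40 + 0.2990·62 = 107.9975
  x_1 = 0.0962·52 + 1.2019·14 + 0.2442·76 + 0.1013·40 + 0.2136·62 = 57.6830
  x_2 = 0.2207·52 + 0.2803·14 + 1.2759·76 + 0.2427·40 + 0.3099·62 = 141.2928
  x_3 = 0.2724·52 + 0.2330·14 + 0.3344·76 + 1.2365·40 + 0.3448·62 = 113.6827
  x_4 = 0.2698·52 + 0.3338·14 + 0.2940·76 + 0.2912·40 + 1.3597·62 = 137.0007

L[3,2] = 0.3344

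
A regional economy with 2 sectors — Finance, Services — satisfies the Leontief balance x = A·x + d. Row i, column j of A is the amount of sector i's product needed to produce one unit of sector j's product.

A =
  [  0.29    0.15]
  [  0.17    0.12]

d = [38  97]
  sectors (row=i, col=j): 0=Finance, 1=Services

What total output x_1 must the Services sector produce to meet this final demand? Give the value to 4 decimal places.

125.6966

Form M = I − A:
  [  0.71   -0.15]
  [ -0.17    0.88]
Leontief inverse L = M⁻¹:
  [  1.4684    0.2503]
  [  0.2837    1.1847]
Total output x = L · d:
  x_0 = 1.4684·38 + 0.2503·97 = 80.0768
  x_1 = 0.2837·38 + 1.1847·97 = 125.6966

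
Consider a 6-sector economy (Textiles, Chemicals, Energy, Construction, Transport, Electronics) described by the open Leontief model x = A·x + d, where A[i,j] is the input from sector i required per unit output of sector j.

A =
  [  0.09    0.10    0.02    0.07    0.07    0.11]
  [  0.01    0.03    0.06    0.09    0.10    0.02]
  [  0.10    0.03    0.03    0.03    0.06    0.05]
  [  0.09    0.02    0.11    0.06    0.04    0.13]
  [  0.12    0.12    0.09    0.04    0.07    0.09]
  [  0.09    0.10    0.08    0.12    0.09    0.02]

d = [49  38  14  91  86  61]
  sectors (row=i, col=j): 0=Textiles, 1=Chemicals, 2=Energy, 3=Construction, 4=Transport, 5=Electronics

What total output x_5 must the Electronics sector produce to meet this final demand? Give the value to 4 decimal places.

110.8983

Form M = I − A:
  [  0.91   -0.10   -0.02   -0.07   -0.07   -0.11]
  [ -0.01    0.97   -0.06   -0.09   -0.10   -0.02]
  [ -0.10   -0.03    0.97   -0.03   -0.06   -0.05]
  [ -0.09   -0.02   -0.11    0.94   -0.04   -0.13]
  [ -0.12   -0.12   -0.09   -0.04    0.93   -0.09]
  [ -0.09   -0.10   -0.08   -0.12   -0.09    0.98]
Leontief inverse L = M⁻¹:
  [  1.1552    0.1573    0.0741    0.1302    0.1303    0.1659]
  [  0.0590    1.0660    0.0990    0.1234    0.1368    0.0624]
  [  0.1461    0.0708    1.0625    0.0673    0.0988    0.0901]
  [  0.1595    0.0752    0.1586    1.1156    0.0962    0.1843]
  [  0.1933    0.1829    0.1452    0.1043    1.1380    0.1512]
  [  0.1613    0.1550    0.1364    0.1762    0.1503    1.0858]
Total output x = L · d:
  x_0 = 1.1552·49 + 0.1573·38 + 0.0741·14 + 0.1302·91 + 0.1303·86 + 0.1659·61 = 96.7919
  x_1 = 0.0590·49 + 1.0660·38 + 0.0990·14 + 0.1234·91 + 0.1368·86 + 0.0624·61 = 71.5800
  x_2 = 0.1461·49 + 0.0708·38 + 1.0625·14 + 0.0673·91 + 0.0988·86 + 0.0901·61 = 44.8362
  x_3 = 0.1595·49 + 0.0752·38 + 0.1586·14 + 1.1156·91 + 0.0962·86 + 0.1843·61 = 133.9285
  x_4 = 0.1933·49 + 0.1829·38 + 0.1452·14 + 0.1043·91 + 1.1380·86 + 0.1512·61 = 135.0300
  x_5 = 0.1613·49 + 0.1550·38 + 0.1364·14 + 0.1762·91 + 0.1503·86 + 1.0858·61 = 110.8983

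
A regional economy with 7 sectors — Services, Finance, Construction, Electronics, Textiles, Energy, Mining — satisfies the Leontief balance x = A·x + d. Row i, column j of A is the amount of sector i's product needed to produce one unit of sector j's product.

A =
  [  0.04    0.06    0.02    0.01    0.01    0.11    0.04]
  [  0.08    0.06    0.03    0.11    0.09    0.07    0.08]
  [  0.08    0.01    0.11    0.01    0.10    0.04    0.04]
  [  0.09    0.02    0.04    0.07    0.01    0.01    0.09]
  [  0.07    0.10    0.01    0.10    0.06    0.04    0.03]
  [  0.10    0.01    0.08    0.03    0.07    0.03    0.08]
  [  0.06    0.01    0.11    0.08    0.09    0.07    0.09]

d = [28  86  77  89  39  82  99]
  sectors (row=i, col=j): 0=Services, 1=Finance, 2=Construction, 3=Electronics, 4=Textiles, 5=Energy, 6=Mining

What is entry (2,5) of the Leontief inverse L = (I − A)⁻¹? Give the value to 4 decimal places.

Form M = I − A:
  [  0.96   -0.06   -0.02   -0.01   -0.01   -0.11   -0.04]
  [ -0.08    0.94   -0.03   -0.11   -0.09   -0.07   -0.08]
  [ -0.08   -0.01    0.89   -0.01   -0.10   -0.04   -0.04]
  [ -0.09   -0.02   -0.04    0.93   -0.01   -0.01   -0.09]
  [ -0.07   -0.10   -0.01   -0.10    0.94   -0.04   -0.03]
  [ -0.10   -0.01   -0.08   -0.03   -0.07    0.97   -0.08]
  [ -0.06   -0.01   -0.11   -0.08   -0.09   -0.07    0.91]
Leontief inverse L = M⁻¹:
  [  1.0776    0.0768    0.0503    0.0364    0.0418    0.1372    0.0734]
  [  0.1434    1.0946    0.0762    0.1621    0.1379    0.1156    0.1366]
  [  0.1255    0.0376    1.1472    0.0421    0.1402    0.0759    0.0747]
  [  0.1274    0.0383    0.0733    1.0984    0.0397    0.0423    0.1259]
  [  0.1205    0.1295    0.0421    0.1440    1.0965    0.0769    0.0757]
  [  0.1456    0.0362    0.1193    0.0636    0.1093    1.0687    0.1187]
  [  0.1221    0.0406    0.1626    0.1250    0.1416    0.1130    1.1419]
Total output x = L · d:
  x_0 = 1.0776·28 + 0.0768·86 + 0.0503·77 + 0.0364·89 + 0.0418·39 + 0.1372·82 + 0.0734·99 = 64.0389
  x_1 = 0.1434·28 + 1.0946·86 + 0.0762·77 + 0.1621·89 + 0.1379·39 + 0.1156·82 + 0.1366·99 = 146.8326
  x_2 = 0.1255·28 + 0.0376·86 + 1.1472·77 + 0.0421·89 + 0.1402·39 + 0.0759·82 + 0.0747·99 = 117.9151
  x_3 = 0.1274·28 + 0.0383·86 + 0.0733·77 + 1.0984·89 + 0.0397·39 + 0.0423·82 + 0.1259·99 = 127.7423
  x_4 = 0.1205·28 + 0.1295·86 + 0.0421·77 + 0.1440·89 + 1.0965·39 + 0.0769·82 + 0.0757·99 = 87.1259
  x_5 = 0.1456·28 + 0.0362·86 + 0.1193·77 + 0.0636·89 + 0.1093·39 + 1.0687·82 + 0.1187·99 = 125.6785
  x_6 = 0.1221·28 + 0.0406·86 + 0.1626·77 + 0.1250·89 + 0.1416·39 + 0.1130·82 + 1.1419·99 = 158.3951

L[2,5] = 0.0759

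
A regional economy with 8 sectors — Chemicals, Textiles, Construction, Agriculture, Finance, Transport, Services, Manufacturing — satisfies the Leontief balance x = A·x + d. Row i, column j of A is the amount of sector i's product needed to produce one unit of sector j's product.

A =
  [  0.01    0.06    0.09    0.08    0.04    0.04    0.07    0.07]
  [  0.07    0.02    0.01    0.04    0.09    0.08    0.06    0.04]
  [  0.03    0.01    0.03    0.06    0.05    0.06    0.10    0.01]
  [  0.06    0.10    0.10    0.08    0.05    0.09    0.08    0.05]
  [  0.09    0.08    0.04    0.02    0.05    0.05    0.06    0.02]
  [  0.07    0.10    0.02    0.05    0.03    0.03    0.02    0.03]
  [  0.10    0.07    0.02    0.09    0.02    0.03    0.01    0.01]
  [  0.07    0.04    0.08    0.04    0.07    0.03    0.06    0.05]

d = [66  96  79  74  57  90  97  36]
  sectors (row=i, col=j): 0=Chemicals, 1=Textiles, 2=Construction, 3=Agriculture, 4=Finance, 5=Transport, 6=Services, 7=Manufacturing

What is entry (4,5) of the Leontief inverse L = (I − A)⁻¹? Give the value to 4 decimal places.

L[4,5] = 0.0860

Form M = I − A:
  [  0.99   -0.06   -0.09   -0.08   -0.04   -0.04   -0.07   -0.07]
  [ -0.07    0.98   -0.01   -0.04   -0.09   -0.08   -0.06   -0.04]
  [ -0.03   -0.01    0.97   -0.06   -0.05   -0.06   -0.10   -0.01]
  [ -0.06   -0.10   -0.10    0.92   -0.05   -0.09   -0.08   -0.05]
  [ -0.09   -0.08   -0.04   -0.02    0.95   -0.05   -0.06   -0.02]
  [ -0.07   -0.10   -0.02   -0.05   -0.03    0.97   -0.02   -0.03]
  [ -0.10   -0.07   -0.02   -0.09   -0.02   -0.03    0.99   -0.01]
  [ -0.07   -0.04   -0.08   -0.04   -0.07   -0.03   -0.06    0.95]
Leontief inverse L = M⁻¹:
  [  1.0610    0.1066    0.1280    0.1271    0.0804    0.0830    0.1171    0.0963]
  [  0.1155    1.0675    0.0449    0.0807    0.1231    0.1145    0.0977    0.0654]
  [  0.0703    0.0512    1.0582    0.0981    0.0765    0.0906    0.1311    0.0295]
  [  0.1251    0.1625    0.1483    1.1422    0.1025    0.1460    0.1403    0.0860]
  [  0.1324    0.1214    0.0722    0.0614    1.0849    0.0860    0.0992    0.0455]
  [  0.1068    0.1358    0.0503    0.0856    0.0633    1.0643    0.0564    0.0542]
  [  0.1352    0.1095    0.0551    0.1291    0.0526    0.0663    1.0490    0.0362]
  [  0.1159    0.0841    0.1171    0.0845    0.1071    0.0688    0.1050    1.0759]
Total output x = L · d:
  x_0 = 1.0610·66 + 0.1066·96 + 0.1280·79 + 0.1271·74 + 0.0804·57 + 0.0830·90 + 0.1171·97 + 0.0963·36 = 126.6529
  x_1 = 0.1155·66 + 1.0675·96 + 0.0449·79 + 0.0807·74 + 0.1231·57 + 0.1145·90 + 0.0977·97 + 0.0654·36 = 148.7695
  x_2 = 0.0703·66 + 0.0512·96 + 1.0582·79 + 0.0981·74 + 0.0765·57 + 0.0906·90 + 0.1311·97 + 0.0295·36 = 126.7025
  x_3 = 0.1251·66 + 0.1625·96 + 0.1483·79 + 1.1422·74 + 0.1025·57 + 0.1460·90 + 0.1403·97 + 0.0860·36 = 155.7832
  x_4 = 0.1324·66 + 0.1214·96 + 0.0722·79 + 0.0614·74 + 1.0849·57 + 0.0860·90 + 0.0992·97 + 0.0455·36 = 111.4894
  x_5 = 0.1068·66 + 0.1358·96 + 0.0503·79 + 0.0856·74 + 0.0633·57 + 1.0643·90 + 0.0564·97 + 0.0542·36 = 137.2074
  x_6 = 0.1352·66 + 0.1095·96 + 0.0551·79 + 0.1291·74 + 0.0526·57 + 0.0663·90 + 1.0490·97 + 0.0362·36 = 145.3578
  x_7 = 0.1159·66 + 0.0841·96 + 0.1171·79 + 0.0845·74 + 0.1071·57 + 0.0688·90 + 0.1050·97 + 1.0759·36 = 92.4484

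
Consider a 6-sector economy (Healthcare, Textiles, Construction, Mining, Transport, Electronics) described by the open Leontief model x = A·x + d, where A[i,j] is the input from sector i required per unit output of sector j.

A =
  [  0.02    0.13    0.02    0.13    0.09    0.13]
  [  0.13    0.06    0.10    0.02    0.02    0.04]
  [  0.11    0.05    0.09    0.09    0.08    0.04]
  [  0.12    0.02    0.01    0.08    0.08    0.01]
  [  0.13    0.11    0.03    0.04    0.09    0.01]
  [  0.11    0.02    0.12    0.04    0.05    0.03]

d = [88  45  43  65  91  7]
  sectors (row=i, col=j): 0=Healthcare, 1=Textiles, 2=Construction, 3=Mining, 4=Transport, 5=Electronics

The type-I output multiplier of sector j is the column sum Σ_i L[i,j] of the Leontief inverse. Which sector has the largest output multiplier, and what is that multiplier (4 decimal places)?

Healthcare (2.0257)

Form M = I − A:
  [  0.98   -0.13   -0.02   -0.13   -0.09   -0.13]
  [ -0.13    0.94   -0.10   -0.02   -0.02   -0.04]
  [ -0.11   -0.05    0.91   -0.09   -0.08   -0.04]
  [ -0.12   -0.02   -0.01    0.92   -0.08   -0.01]
  [ -0.13   -0.11   -0.03   -0.04    0.91   -0.01]
  [ -0.11   -0.02   -0.12   -0.04   -0.05    0.97]
Leontief inverse L = M⁻¹:
  [  1.1125    0.1821    0.0727    0.1817    0.1454    0.1630]
  [  0.1888    1.1082    0.1392    0.0706    0.0658    0.0781]
  [  0.1865    0.1069    1.1313    0.1488    0.1377    0.0790]
  [  0.1703    0.0643    0.0324    1.1226    0.1220    0.0396]
  [  0.1973    0.1671    0.0676    0.0897    1.1386    0.0488]
  [  0.1703    0.0680    0.1559    0.0914    0.0986    1.0649]
Total output x = L · d:
  x_0 = 1.1125·88 + 0.1821·45 + 0.0727·43 + 0.1817·65 + 0.1454·91 + 0.1630·7 = 135.4037
  x_1 = 0.1888·88 + 1.1082·45 + 0.1392·43 + 0.0706·65 + 0.0658·91 + 0.0781·7 = 83.5888
  x_2 = 0.1865·88 + 0.1069·45 + 1.1313·43 + 0.1488·65 + 0.1377·91 + 0.0790·7 = 92.6259
  x_3 = 0.1703·88 + 0.0643·45 + 0.0324·43 + 1.1226·65 + 0.1220·91 + 0.0396·7 = 103.6125
  x_4 = 0.1973·88 + 0.1671·45 + 0.0676·43 + 0.0897·65 + 1.1386·91 + 0.0488·7 = 137.5733
  x_5 = 0.1703·88 + 0.0680·45 + 0.1559·43 + 0.0914·65 + 0.0986·91 + 1.0649·7 = 47.1180
Output multipliers (column sums of L):
  Healthcare: 2.0257
  Textiles: 1.6965
  Construction: 1.5992
  Mining: 1.7048
  Transport: 1.7080
  Electronics: 1.4735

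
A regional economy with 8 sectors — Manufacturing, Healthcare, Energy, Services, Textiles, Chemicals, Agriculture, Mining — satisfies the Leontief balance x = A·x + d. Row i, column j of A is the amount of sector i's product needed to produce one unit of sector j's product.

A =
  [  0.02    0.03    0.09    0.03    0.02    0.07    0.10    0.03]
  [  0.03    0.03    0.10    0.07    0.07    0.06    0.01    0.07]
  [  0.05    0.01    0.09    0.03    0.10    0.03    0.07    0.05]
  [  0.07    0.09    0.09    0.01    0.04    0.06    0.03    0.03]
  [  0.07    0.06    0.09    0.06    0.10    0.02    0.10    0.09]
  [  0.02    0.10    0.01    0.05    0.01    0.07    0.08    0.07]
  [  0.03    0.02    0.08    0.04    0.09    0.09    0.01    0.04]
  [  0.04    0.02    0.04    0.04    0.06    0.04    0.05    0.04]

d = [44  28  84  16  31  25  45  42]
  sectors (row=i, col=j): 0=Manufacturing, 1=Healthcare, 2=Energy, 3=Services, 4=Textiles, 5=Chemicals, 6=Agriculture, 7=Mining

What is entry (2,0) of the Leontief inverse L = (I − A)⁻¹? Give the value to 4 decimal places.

L[2,0] = 0.0840

Form M = I − A:
  [  0.98   -0.03   -0.09   -0.03   -0.02   -0.07   -0.10   -0.03]
  [ -0.03    0.97   -0.10   -0.07   -0.07   -0.06   -0.01   -0.07]
  [ -0.05   -0.01    0.91   -0.03   -0.10   -0.03   -0.07   -0.05]
  [ -0.07   -0.09   -0.09    0.99   -0.04   -0.06   -0.03   -0.03]
  [ -0.07   -0.06   -0.09   -0.06    0.90   -0.02   -0.10   -0.09]
  [ -0.02   -0.10   -0.01   -0.05   -0.01    0.93   -0.08   -0.07]
  [ -0.03   -0.02   -0.08   -0.04   -0.09   -0.09    0.99   -0.04]
  [ -0.04   -0.02   -0.04   -0.04   -0.06   -0.04   -0.05    0.96]
Leontief inverse L = M⁻¹:
  [  1.0471    0.0585    0.1382    0.0576    0.0650    0.1082    0.1365    0.0656]
  [  0.0647    1.0650    0.1563    0.1011    0.1204    0.0981    0.0571    0.1118]
  [  0.0840    0.0411    1.1482    0.0615    0.1540    0.0686    0.1177    0.0917]
  [  0.0989    0.1198    0.1453    1.0421    0.0871    0.0991    0.0734    0.0704]
  [  0.1151    0.1012    0.1697    0.1028    1.1714    0.0741    0.1594    0.1449]
  [  0.0471    0.1319    0.0592    0.0807    0.0523    1.1111    0.1132    0.1073]
  [  0.0612    0.0545    0.1301    0.0701    0.1356    0.1254    1.0561    0.0807]
  [  0.0649    0.0460    0.0828    0.0639    0.0977    0.0710    0.0845    1.0712]
Total output x = L · d:
  x_0 = 1.0471·44 + 0.0585·28 + 0.1382·84 + 0.0576·16 + 0.0650·31 + 0.1082·25 + 0.1365·45 + 0.0656·42 = 73.8561
  x_1 = 0.0647·44 + 1.0650·28 + 0.1563·84 + 0.1011·16 + 0.1204·31 + 0.0981·25 + 0.0571·45 + 0.1118·42 = 60.8670
  x_2 = 0.0840·44 + 0.0411·28 + 1.1482·84 + 0.0615·16 + 0.1540·31 + 0.0686·25 + 0.1177·45 + 0.0917·42 = 117.9099
  x_3 = 0.0989·44 + 0.1198·28 + 0.1453·84 + 1.0421·16 + 0.0871·31 + 0.0991·25 + 0.0734·45 + 0.0704·42 = 48.0181
  x_4 = 0.1151·44 + 0.1012·28 + 0.1697·84 + 0.1028·16 + 1.1714·31 + 0.0741·25 + 0.1594·45 + 0.1449·42 = 75.2250
  x_5 = 0.0471·44 + 0.1319·28 + 0.0592·84 + 0.0807·16 + 0.0523·31 + 1.1111·25 + 0.1132·45 + 0.1073·42 = 51.0304
  x_6 = 0.0612·44 + 0.0545·28 + 0.1301·84 + 0.0701·16 + 0.1356·31 + 0.1254·25 + 1.0561·45 + 0.0807·42 = 74.5235
  x_7 = 0.0649·44 + 0.0460·28 + 0.0828·84 + 0.0639·16 + 0.0977·31 + 0.0710·25 + 0.0845·45 + 1.0712·42 = 65.7183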